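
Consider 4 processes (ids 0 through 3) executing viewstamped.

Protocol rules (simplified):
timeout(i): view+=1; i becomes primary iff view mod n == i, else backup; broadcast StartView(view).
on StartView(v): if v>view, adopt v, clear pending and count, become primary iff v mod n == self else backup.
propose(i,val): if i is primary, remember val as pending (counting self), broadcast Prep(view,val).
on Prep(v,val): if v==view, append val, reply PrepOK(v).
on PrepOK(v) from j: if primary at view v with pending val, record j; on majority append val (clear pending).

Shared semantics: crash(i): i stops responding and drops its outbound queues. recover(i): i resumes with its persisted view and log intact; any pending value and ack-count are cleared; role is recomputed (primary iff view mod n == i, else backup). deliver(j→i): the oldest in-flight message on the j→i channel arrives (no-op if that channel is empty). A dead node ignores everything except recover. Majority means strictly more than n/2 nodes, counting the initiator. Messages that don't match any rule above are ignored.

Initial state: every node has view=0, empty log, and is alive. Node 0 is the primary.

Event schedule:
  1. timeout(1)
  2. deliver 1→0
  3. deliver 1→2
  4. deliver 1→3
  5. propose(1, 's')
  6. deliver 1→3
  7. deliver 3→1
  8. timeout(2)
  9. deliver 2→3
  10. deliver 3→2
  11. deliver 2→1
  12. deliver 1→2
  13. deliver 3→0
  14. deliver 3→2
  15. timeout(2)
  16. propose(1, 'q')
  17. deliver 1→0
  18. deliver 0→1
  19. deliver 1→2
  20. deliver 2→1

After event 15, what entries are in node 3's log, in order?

s

[1] timeout(1) → N1(prim v1 [-])
[2] deliver 1→0 → N0(back v1 [-])
[3] deliver 1→2 → N2(back v1 [-])
[4] deliver 1→3 → N3(back v1 [-])
[5] propose(1,'s') → ∅
[6] deliver 1→3 → N3(back v1 [s])
[7] deliver 3→1 → ∅
[8] timeout(2) → N2(prim v2 [-])
[9] deliver 2→3 → N3(back v2 [s])
[10] deliver 3→2 → ∅
[11] deliver 2→1 → N1(back v2 [-])
[12] deliver 1→2 → ∅
[13] deliver 3→0 → ∅
[14] deliver 3→2 → ∅
[15] timeout(2) → N2(back v3 [-])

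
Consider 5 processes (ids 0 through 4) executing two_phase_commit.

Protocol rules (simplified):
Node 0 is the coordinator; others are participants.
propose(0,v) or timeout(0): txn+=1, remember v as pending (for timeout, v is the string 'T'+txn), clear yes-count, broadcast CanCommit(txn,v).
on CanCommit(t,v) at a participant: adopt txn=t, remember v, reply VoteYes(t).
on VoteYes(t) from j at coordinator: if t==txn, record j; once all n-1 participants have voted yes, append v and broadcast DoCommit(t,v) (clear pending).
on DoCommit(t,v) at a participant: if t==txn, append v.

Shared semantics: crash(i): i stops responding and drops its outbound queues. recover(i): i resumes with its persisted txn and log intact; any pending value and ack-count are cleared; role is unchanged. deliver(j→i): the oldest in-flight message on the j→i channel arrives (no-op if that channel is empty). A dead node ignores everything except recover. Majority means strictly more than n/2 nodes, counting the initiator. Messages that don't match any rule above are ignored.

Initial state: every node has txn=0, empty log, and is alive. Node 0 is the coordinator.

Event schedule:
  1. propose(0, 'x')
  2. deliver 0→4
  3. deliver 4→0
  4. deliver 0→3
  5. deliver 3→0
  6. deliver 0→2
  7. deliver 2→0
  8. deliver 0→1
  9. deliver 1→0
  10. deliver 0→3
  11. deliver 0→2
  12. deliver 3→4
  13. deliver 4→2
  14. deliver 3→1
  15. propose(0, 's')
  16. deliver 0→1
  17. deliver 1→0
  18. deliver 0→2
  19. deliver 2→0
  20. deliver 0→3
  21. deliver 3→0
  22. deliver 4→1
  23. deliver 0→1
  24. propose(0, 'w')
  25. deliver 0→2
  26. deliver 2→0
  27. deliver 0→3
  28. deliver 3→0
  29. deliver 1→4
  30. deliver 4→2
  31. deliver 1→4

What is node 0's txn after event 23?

step 1 propose(0,'x'): 0={coor,t=1,log=-}
step 2 deliver 0→4: 4={part,t=1,log=-}
step 3 deliver 4→0: —
step 4 deliver 0→3: 3={part,t=1,log=-}
step 5 deliver 3→0: —
step 6 deliver 0→2: 2={part,t=1,log=-}
step 7 deliver 2→0: —
step 8 deliver 0→1: 1={part,t=1,log=-}
step 9 deliver 1→0: 0={coor,t=1,log=x}
step 10 deliver 0→3: 3={part,t=1,log=x}
step 11 deliver 0→2: 2={part,t=1,log=x}
step 12 deliver 3→4: —
step 13 deliver 4→2: —
step 14 deliver 3→1: —
step 15 propose(0,'s'): 0={coor,t=2,log=x}
step 16 deliver 0→1: 1={part,t=1,log=x}
step 17 deliver 1→0: —
step 18 deliver 0→2: 2={part,t=2,log=x}
step 19 deliver 2→0: —
step 20 deliver 0→3: 3={part,t=2,log=x}
step 21 deliver 3→0: —
step 22 deliver 4→1: —
step 23 deliver 0→1: 1={part,t=2,log=x}

2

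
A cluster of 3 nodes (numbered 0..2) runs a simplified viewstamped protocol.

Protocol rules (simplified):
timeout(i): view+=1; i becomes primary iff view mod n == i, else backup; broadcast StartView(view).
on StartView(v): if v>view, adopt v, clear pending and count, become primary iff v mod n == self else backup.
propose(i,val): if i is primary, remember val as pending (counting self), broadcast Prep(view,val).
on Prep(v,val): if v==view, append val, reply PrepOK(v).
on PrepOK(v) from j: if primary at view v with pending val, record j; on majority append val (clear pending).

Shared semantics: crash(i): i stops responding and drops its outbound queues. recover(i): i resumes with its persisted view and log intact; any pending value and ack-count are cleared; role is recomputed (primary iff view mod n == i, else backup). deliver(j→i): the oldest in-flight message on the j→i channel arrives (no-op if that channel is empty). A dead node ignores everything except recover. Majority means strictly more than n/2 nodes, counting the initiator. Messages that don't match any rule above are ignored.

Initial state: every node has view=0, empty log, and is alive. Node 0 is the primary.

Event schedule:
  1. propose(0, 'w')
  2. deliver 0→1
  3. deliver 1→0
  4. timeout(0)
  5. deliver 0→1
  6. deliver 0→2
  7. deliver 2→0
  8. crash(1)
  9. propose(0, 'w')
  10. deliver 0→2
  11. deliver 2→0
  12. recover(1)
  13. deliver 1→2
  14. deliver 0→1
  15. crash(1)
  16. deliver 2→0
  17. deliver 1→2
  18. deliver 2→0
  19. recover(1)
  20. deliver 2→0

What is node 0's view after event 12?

1

after 1 — propose(0,'w'): ·
after 2 — deliver 0→1: n1:back/v0/[w]
after 3 — deliver 1→0: n0:prim/v0/[w]
after 4 — timeout(0): n0:back/v1/[w]
after 5 — deliver 0→1: n1:prim/v1/[w]
after 6 — deliver 0→2: n2:back/v0/[w]
after 7 — deliver 2→0: ·
after 8 — crash(1): n1:✗prim/v1/[w]
after 9 — propose(0,'w'): ·
after 10 — deliver 0→2: n2:back/v1/[w]
after 11 — deliver 2→0: ·
after 12 — recover(1): n1:prim/v1/[w]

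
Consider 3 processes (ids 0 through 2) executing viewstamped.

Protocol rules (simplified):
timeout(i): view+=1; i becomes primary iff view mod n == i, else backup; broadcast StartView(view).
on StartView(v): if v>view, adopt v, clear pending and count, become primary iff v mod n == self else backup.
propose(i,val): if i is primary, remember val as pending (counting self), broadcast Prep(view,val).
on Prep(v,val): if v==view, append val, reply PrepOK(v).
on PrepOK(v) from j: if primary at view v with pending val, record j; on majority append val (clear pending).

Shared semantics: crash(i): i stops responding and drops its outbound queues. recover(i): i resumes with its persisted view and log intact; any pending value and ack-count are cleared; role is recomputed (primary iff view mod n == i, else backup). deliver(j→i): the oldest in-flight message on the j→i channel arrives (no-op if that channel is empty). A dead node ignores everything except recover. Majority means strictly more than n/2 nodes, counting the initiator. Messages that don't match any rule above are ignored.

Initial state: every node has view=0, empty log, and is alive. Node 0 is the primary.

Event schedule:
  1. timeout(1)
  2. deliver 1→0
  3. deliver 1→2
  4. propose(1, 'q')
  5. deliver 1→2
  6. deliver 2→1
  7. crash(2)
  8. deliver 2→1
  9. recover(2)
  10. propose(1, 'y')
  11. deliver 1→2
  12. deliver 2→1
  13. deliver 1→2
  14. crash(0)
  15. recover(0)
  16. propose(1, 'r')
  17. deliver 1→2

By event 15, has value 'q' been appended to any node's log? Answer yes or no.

yes

e1 timeout(1): 1[prim,v=1,-]
e2 deliver 1→0: 0[back,v=1,-]
e3 deliver 1→2: 2[back,v=1,-]
e4 propose(1,'q'): ·
e5 deliver 1→2: 2[back,v=1,q]
e6 deliver 2→1: 1[prim,v=1,q]
e7 crash(2): 2[✗back,v=1,q]
e8 deliver 2→1: ·
e9 recover(2): 2[back,v=1,q]
e10 propose(1,'y'): ·
e11 deliver 1→2: 2[back,v=1,q,y]
e12 deliver 2→1: 1[prim,v=1,q,y]
e13 deliver 1→2: ·
e14 crash(0): 0[✗back,v=1,-]
e15 recover(0): 0[back,v=1,-]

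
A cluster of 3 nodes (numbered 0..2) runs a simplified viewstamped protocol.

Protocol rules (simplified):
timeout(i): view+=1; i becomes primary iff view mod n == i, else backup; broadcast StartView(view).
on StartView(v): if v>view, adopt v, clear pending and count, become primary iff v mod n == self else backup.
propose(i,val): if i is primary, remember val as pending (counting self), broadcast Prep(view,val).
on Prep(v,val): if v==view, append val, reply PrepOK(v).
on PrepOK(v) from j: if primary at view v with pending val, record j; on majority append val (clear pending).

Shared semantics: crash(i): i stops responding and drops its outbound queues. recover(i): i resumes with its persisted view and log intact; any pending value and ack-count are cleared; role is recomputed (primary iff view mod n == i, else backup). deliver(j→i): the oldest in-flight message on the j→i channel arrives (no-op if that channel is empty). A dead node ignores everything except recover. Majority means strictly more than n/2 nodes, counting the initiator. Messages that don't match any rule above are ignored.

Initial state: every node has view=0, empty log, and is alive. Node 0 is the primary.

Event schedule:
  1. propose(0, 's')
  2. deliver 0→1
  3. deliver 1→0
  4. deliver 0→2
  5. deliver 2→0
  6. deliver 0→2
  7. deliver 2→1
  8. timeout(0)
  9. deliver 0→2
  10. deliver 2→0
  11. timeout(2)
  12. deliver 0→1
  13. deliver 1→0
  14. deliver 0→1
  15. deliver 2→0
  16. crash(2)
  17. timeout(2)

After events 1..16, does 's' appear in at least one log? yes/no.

step 1 propose(0,'s'): —
step 2 deliver 0→1: 1={back,v=0,log=s}
step 3 deliver 1→0: 0={prim,v=0,log=s}
step 4 deliver 0→2: 2={back,v=0,log=s}
step 5 deliver 2→0: —
step 6 deliver 0→2: —
step 7 deliver 2→1: —
step 8 timeout(0): 0={back,v=1,log=s}
step 9 deliver 0→2: 2={back,v=1,log=s}
step 10 deliver 2→0: —
step 11 timeout(2): 2={prim,v=2,log=s}
step 12 deliver 0→1: 1={prim,v=1,log=s}
step 13 deliver 1→0: —
step 14 deliver 0→1: —
step 15 deliver 2→0: 0={back,v=2,log=s}
step 16 crash(2): 2={✗prim,v=2,log=s}

yes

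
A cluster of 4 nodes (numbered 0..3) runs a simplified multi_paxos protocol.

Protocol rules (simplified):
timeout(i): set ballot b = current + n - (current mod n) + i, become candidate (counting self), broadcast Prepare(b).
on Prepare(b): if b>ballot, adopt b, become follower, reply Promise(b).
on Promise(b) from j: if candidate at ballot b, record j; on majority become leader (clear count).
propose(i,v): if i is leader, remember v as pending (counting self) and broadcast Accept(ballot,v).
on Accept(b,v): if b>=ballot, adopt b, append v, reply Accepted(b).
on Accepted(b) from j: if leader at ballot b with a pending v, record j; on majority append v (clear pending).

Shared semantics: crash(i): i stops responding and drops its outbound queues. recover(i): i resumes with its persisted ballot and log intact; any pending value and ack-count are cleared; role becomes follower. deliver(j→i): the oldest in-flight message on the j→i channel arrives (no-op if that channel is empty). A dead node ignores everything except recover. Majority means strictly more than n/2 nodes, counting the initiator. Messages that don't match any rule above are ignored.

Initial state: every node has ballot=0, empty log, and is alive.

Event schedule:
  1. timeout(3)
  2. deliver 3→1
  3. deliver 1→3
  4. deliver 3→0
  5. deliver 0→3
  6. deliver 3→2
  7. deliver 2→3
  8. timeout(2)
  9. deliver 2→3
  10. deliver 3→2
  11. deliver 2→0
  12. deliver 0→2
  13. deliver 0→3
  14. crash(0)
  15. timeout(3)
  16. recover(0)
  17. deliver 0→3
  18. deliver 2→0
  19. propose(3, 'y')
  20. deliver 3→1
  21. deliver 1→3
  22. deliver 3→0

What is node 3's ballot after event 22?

step 1 timeout(3): 3={cand,b=7,log=-}
step 2 deliver 3→1: 1={foll,b=7,log=-}
step 3 deliver 1→3: —
step 4 deliver 3→0: 0={foll,b=7,log=-}
step 5 deliver 0→3: 3={lead,b=7,log=-}
step 6 deliver 3→2: 2={foll,b=7,log=-}
step 7 deliver 2→3: —
step 8 timeout(2): 2={cand,b=10,log=-}
step 9 deliver 2→3: 3={foll,b=10,log=-}
step 10 deliver 3→2: —
step 11 deliver 2→0: 0={foll,b=10,log=-}
step 12 deliver 0→2: 2={lead,b=10,log=-}
step 13 deliver 0→3: —
step 14 crash(0): 0={✗foll,b=10,log=-}
step 15 timeout(3): 3={cand,b=15,log=-}
step 16 recover(0): 0={foll,b=10,log=-}
step 17 deliver 0→3: —
step 18 deliver 2→0: —
step 19 propose(3,'y'): —
step 20 deliver 3→1: 1={foll,b=15,log=-}
step 21 deliver 1→3: —
step 22 deliver 3→0: 0={foll,b=15,log=-}

15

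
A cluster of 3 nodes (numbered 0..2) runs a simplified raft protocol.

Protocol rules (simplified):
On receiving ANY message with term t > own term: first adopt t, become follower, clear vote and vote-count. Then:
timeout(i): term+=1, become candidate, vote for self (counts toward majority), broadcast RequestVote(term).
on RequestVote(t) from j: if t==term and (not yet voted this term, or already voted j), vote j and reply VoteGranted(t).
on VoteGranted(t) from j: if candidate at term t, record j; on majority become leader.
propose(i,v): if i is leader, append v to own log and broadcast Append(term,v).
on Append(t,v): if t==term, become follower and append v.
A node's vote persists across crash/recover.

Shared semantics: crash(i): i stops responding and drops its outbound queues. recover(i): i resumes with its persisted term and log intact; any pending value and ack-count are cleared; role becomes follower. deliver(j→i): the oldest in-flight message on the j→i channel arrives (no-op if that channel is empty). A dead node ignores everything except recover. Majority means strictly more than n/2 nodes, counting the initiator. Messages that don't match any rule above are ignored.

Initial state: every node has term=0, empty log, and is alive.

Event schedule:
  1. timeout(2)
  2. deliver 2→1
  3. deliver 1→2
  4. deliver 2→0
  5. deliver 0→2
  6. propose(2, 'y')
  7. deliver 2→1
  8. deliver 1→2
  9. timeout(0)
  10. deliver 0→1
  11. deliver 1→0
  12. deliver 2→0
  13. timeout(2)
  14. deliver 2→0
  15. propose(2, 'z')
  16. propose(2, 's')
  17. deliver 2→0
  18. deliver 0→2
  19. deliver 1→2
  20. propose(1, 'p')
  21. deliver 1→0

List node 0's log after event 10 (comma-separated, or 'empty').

empty

[1] timeout(2) → N2(cand t1 [-])
[2] deliver 2→1 → N1(foll t1 [-])
[3] deliver 1→2 → N2(lead t1 [-])
[4] deliver 2→0 → N0(foll t1 [-])
[5] deliver 0→2 → ∅
[6] propose(2,'y') → N2(lead t1 [y])
[7] deliver 2→1 → N1(foll t1 [y])
[8] deliver 1→2 → ∅
[9] timeout(0) → N0(cand t2 [-])
[10] deliver 0→1 → N1(foll t2 [y])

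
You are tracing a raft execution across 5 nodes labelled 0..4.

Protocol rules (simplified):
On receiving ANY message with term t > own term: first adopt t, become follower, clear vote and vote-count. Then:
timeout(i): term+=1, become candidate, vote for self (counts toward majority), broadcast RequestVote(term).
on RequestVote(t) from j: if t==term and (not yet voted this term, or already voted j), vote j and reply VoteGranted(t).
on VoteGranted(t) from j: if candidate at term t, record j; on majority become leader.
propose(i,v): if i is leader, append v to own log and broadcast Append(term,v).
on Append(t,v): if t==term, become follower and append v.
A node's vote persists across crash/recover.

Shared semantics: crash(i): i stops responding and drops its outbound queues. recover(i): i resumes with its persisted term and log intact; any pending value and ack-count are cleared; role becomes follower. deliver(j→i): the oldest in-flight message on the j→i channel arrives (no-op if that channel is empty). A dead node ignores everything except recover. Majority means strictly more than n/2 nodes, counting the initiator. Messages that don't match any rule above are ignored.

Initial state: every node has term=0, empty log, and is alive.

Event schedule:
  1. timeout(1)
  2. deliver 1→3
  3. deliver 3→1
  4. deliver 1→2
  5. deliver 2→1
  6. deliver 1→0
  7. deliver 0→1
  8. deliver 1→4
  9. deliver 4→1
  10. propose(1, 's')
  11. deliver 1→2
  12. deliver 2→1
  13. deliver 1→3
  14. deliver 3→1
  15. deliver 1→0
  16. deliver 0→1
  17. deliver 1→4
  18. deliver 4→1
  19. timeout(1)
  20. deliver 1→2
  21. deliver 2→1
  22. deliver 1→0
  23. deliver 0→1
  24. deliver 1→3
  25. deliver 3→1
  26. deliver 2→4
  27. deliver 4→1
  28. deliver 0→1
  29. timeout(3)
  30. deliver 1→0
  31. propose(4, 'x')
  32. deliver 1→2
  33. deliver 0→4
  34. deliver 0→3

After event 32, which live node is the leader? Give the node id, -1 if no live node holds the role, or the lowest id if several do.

e1 timeout(1): 1[cand,t=1,-]
e2 deliver 1→3: 3[foll,t=1,-]
e3 deliver 3→1: ·
e4 deliver 1→2: 2[foll,t=1,-]
e5 deliver 2→1: 1[lead,t=1,-]
e6 deliver 1→0: 0[foll,t=1,-]
e7 deliver 0→1: ·
e8 deliver 1→4: 4[foll,t=1,-]
e9 deliver 4→1: ·
e10 propose(1,'s'): 1[lead,t=1,s]
e11 deliver 1→2: 2[foll,t=1,s]
e12 deliver 2→1: ·
e13 deliver 1→3: 3[foll,t=1,s]
e14 deliver 3→1: ·
e15 deliver 1→0: 0[foll,t=1,s]
e16 deliver 0→1: ·
e17 deliver 1→4: 4[foll,t=1,s]
e18 deliver 4→1: ·
e19 timeout(1): 1[cand,t=2,s]
e20 deliver 1→2: 2[foll,t=2,s]
e21 deliver 2→1: ·
e22 deliver 1→0: 0[foll,t=2,s]
e23 deliver 0→1: 1[lead,t=2,s]
e24 deliver 1→3: 3[foll,t=2,s]
e25 deliver 3→1: ·
e26 deliver 2→4: ·
e27 deliver 4→1: ·
e28 deliver 0→1: ·
e29 timeout(3): 3[cand,t=3,s]
e30 deliver 1→0: ·
e31 propose(4,'x'): ·
e32 deliver 1→2: ·

1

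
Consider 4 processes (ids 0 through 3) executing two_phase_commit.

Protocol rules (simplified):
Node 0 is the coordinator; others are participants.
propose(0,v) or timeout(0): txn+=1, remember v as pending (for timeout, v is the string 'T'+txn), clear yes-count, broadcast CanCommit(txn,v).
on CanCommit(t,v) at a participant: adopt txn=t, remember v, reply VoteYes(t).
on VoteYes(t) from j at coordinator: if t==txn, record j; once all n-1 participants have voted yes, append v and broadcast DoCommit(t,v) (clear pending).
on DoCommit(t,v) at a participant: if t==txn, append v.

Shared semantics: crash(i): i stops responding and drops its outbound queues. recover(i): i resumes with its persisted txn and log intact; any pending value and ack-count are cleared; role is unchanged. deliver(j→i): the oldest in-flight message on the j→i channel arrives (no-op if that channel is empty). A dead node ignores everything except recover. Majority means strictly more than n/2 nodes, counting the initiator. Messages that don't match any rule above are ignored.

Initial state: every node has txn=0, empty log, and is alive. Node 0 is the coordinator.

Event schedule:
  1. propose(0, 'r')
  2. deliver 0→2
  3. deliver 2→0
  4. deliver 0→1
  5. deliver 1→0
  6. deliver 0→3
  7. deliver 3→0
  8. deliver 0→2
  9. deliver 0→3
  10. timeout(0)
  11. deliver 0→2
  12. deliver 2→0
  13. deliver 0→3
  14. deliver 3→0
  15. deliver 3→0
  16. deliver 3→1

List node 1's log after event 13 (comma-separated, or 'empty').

empty

after 1 — propose(0,'r'): n0:coor/t1/[-]
after 2 — deliver 0→2: n2:part/t1/[-]
after 3 — deliver 2→0: ·
after 4 — deliver 0→1: n1:part/t1/[-]
after 5 — deliver 1→0: ·
after 6 — deliver 0→3: n3:part/t1/[-]
after 7 — deliver 3→0: n0:coor/t1/[r]
after 8 — deliver 0→2: n2:part/t1/[r]
after 9 — deliver 0→3: n3:part/t1/[r]
after 10 — timeout(0): n0:coor/t2/[r]
after 11 — deliver 0→2: n2:part/t2/[r]
after 12 — deliver 2→0: ·
after 13 — deliver 0→3: n3:part/t2/[r]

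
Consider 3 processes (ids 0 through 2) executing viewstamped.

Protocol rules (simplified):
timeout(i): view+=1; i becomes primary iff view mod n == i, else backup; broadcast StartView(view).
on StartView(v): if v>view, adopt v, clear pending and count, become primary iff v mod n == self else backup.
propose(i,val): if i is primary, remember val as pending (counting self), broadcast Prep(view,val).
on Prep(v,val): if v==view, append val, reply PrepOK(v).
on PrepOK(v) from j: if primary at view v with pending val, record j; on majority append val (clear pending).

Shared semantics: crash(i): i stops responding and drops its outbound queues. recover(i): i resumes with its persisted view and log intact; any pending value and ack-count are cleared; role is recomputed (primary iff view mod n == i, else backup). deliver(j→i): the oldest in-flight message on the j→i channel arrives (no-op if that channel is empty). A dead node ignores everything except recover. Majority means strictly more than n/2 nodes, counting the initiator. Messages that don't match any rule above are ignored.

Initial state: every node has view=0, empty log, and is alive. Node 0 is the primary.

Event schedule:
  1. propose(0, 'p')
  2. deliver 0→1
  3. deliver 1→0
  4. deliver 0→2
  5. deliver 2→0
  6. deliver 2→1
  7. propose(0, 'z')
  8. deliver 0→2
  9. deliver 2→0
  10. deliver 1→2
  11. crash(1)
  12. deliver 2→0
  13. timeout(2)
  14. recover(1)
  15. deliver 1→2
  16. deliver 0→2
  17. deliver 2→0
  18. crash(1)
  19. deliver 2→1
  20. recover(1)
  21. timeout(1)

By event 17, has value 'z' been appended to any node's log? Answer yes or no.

yes

[1] propose(0,'p') → ∅
[2] deliver 0→1 → N1(back v0 [p])
[3] deliver 1→0 → N0(prim v0 [p])
[4] deliver 0→2 → N2(back v0 [p])
[5] deliver 2→0 → ∅
[6] deliver 2→1 → ∅
[7] propose(0,'z') → ∅
[8] deliver 0→2 → N2(back v0 [p,z])
[9] deliver 2→0 → N0(prim v0 [p,z])
[10] deliver 1→2 → ∅
[11] crash(1) → N1(✗back v0 [p])
[12] deliver 2→0 → ∅
[13] timeout(2) → N2(back v1 [p,z])
[14] recover(1) → N1(back v0 [p])
[15] deliver 1→2 → ∅
[16] deliver 0→2 → ∅
[17] deliver 2→0 → N0(back v1 [p,z])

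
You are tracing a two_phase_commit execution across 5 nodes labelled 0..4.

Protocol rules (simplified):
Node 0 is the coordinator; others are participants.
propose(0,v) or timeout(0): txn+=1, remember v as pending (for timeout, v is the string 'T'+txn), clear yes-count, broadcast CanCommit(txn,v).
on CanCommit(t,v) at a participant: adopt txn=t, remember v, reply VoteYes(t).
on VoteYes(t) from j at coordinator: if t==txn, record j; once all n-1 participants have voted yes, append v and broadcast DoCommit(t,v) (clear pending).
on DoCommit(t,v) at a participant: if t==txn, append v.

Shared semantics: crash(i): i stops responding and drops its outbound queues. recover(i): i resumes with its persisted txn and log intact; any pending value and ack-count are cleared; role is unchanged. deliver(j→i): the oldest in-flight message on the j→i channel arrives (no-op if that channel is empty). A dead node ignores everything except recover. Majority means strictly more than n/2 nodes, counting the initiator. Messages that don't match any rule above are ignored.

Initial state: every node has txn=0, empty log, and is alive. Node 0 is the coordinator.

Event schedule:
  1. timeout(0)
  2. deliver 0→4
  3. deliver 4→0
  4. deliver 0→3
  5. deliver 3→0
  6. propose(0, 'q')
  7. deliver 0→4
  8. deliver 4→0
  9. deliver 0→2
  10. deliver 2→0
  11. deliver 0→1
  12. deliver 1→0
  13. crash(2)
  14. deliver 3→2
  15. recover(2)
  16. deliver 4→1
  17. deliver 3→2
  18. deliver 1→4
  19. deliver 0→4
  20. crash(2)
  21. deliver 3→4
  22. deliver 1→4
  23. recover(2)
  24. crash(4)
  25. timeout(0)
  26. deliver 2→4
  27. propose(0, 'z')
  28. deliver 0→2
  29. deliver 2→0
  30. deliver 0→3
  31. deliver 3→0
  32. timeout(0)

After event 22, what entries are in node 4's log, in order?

empty

after 1 — timeout(0): n0:coor/t1/[-]
after 2 — deliver 0→4: n4:part/t1/[-]
after 3 — deliver 4→0: ·
after 4 — deliver 0→3: n3:part/t1/[-]
after 5 — deliver 3→0: ·
after 6 — propose(0,'q'): n0:coor/t2/[-]
after 7 — deliver 0→4: n4:part/t2/[-]
after 8 — deliver 4→0: ·
after 9 — deliver 0→2: n2:part/t1/[-]
after 10 — deliver 2→0: ·
after 11 — deliver 0→1: n1:part/t1/[-]
after 12 — deliver 1→0: ·
after 13 — crash(2): n2:✗part/t1/[-]
after 14 — deliver 3→2: ·
after 15 — recover(2): n2:part/t1/[-]
after 16 — deliver 4→1: ·
after 17 — deliver 3→2: ·
after 18 — deliver 1→4: ·
after 19 — deliver 0→4: ·
after 20 — crash(2): n2:✗part/t1/[-]
after 21 — deliver 3→4: ·
after 22 — deliver 1→4: ·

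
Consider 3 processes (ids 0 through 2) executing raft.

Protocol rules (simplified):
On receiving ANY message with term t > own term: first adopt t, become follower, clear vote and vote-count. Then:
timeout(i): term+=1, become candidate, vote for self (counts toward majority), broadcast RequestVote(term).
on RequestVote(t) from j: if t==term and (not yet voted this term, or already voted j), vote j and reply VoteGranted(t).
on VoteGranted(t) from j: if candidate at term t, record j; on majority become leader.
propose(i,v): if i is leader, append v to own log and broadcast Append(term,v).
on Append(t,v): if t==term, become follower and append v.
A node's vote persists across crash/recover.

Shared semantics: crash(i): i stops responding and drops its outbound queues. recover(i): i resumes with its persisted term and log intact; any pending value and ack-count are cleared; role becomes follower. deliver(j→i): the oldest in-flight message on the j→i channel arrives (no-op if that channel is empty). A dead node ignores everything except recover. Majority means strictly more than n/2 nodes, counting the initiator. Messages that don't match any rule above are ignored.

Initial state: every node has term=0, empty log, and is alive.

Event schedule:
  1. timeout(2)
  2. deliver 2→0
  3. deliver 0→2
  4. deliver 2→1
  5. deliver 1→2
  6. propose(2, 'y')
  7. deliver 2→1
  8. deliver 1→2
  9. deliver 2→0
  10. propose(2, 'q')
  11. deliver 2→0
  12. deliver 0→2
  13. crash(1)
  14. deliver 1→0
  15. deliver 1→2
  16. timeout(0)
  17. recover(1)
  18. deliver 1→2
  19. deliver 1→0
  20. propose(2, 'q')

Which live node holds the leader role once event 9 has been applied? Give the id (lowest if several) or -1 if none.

2

after 1 — timeout(2): n2:cand/t1/[-]
after 2 — deliver 2→0: n0:foll/t1/[-]
after 3 — deliver 0→2: n2:lead/t1/[-]
after 4 — deliver 2→1: n1:foll/t1/[-]
after 5 — deliver 1→2: ·
after 6 — propose(2,'y'): n2:lead/t1/[y]
after 7 — deliver 2→1: n1:foll/t1/[y]
after 8 — deliver 1→2: ·
after 9 — deliver 2→0: n0:foll/t1/[y]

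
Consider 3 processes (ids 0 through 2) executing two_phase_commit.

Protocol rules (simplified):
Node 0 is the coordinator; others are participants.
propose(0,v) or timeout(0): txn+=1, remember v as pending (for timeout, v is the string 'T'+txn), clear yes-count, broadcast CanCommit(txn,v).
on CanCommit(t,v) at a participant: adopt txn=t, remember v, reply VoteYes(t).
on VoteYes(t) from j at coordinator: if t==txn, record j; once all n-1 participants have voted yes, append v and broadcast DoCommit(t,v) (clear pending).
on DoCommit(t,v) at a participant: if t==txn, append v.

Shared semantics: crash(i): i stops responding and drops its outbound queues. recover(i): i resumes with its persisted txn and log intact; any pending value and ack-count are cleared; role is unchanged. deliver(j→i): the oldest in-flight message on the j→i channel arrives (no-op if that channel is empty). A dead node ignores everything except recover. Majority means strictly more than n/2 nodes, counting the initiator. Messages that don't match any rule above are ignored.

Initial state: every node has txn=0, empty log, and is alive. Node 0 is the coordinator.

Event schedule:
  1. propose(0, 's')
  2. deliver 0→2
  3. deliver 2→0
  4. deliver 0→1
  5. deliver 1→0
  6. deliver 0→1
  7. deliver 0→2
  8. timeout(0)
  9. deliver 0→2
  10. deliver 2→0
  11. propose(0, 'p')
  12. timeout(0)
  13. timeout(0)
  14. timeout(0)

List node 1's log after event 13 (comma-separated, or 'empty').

1. propose(0,'s'):  <0:coor t1 ->
2. deliver 0→2:  <2:part t1 ->
3. deliver 2→0:  nop
4. deliver 0→1:  <1:part t1 ->
5. deliver 1→0:  <0:coor t1 s>
6. deliver 0→1:  <1:part t1 s>
7. deliver 0→2:  <2:part t1 s>
8. timeout(0):  <0:coor t2 s>
9. deliver 0→2:  <2:part t2 s>
10. deliver 2→0:  nop
11. propose(0,'p'):  <0:coor t3 s>
12. timeout(0):  <0:coor t4 s>
13. timeout(0):  <0:coor t5 s>

s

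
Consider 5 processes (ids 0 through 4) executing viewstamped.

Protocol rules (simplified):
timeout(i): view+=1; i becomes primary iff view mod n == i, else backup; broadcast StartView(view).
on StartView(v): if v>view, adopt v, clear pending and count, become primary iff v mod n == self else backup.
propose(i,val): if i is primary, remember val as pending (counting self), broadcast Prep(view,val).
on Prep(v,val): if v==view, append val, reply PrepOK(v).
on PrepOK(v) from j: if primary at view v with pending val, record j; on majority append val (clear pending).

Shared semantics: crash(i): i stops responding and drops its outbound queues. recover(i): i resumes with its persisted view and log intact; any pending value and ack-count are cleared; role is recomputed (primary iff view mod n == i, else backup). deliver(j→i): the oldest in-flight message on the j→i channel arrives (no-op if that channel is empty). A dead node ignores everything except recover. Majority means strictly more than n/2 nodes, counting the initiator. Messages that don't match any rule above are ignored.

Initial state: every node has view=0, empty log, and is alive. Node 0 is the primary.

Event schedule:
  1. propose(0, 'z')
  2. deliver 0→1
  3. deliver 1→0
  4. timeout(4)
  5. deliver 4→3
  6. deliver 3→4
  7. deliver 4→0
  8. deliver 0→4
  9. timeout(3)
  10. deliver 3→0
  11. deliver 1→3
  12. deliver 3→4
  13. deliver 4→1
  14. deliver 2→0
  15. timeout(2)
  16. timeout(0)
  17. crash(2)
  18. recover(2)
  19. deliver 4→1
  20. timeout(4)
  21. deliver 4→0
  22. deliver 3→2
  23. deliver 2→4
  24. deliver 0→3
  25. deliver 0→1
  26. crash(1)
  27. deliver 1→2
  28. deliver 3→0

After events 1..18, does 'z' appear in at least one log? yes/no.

yes

1. propose(0,'z'):  nop
2. deliver 0→1:  <1:back v0 z>
3. deliver 1→0:  nop
4. timeout(4):  <4:back v1 ->
5. deliver 4→3:  <3:back v1 ->
6. deliver 3→4:  nop
7. deliver 4→0:  <0:back v1 ->
8. deliver 0→4:  nop
9. timeout(3):  <3:back v2 ->
10. deliver 3→0:  <0:back v2 ->
11. deliver 1→3:  nop
12. deliver 3→4:  <4:back v2 ->
13. deliver 4→1:  <1:prim v1 z>
14. deliver 2→0:  nop
15. timeout(2):  <2:back v1 ->
16. timeout(0):  <0:back v3 ->
17. crash(2):  <2:✗back v1 ->
18. recover(2):  <2:back v1 ->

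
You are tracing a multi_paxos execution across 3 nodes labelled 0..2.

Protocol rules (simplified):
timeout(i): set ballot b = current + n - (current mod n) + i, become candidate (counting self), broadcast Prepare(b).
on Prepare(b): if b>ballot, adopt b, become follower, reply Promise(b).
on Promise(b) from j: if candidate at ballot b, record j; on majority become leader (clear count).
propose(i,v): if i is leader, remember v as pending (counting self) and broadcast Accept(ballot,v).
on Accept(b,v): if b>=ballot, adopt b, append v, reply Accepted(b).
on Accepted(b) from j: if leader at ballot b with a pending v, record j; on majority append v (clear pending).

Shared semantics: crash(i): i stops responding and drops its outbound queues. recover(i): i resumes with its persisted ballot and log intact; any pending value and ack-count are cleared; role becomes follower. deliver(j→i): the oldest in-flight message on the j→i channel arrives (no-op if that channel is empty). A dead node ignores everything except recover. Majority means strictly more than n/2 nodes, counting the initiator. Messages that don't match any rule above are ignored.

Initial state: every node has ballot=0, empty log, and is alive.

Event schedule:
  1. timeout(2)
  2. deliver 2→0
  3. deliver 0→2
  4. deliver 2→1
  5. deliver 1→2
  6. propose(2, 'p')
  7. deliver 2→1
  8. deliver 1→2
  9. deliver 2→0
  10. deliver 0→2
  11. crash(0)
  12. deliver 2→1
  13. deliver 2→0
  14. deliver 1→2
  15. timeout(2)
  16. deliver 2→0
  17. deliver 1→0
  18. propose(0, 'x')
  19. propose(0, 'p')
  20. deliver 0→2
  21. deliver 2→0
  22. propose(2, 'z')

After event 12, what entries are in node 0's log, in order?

e1 timeout(2): 2[cand,b=5,-]
e2 deliver 2→0: 0[foll,b=5,-]
e3 deliver 0→2: 2[lead,b=5,-]
e4 deliver 2→1: 1[foll,b=5,-]
e5 deliver 1→2: ·
e6 propose(2,'p'): ·
e7 deliver 2→1: 1[foll,b=5,p]
e8 deliver 1→2: 2[lead,b=5,p]
e9 deliver 2→0: 0[foll,b=5,p]
e10 deliver 0→2: ·
e11 crash(0): 0[✗foll,b=5,p]
e12 deliver 2→1: ·

p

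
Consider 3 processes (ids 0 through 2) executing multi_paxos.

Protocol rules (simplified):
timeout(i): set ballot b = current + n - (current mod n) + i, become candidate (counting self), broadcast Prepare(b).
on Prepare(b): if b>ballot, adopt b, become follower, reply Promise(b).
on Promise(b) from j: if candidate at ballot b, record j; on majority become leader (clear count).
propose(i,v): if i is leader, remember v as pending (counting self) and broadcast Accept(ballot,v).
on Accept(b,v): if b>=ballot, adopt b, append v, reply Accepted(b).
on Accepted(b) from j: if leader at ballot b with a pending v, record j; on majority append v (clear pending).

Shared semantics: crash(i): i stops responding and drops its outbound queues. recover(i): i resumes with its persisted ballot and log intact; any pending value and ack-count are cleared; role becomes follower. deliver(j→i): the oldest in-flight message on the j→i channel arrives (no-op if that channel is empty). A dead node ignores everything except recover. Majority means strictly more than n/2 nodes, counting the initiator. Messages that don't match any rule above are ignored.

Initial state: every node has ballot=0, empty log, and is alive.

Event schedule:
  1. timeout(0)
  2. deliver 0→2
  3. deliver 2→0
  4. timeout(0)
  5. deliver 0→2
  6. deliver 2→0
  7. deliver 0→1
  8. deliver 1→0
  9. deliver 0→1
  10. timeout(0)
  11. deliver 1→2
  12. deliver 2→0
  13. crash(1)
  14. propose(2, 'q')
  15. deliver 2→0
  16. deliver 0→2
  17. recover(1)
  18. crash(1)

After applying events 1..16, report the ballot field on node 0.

9

step 1 timeout(0): 0={cand,b=3,log=-}
step 2 deliver 0→2: 2={foll,b=3,log=-}
step 3 deliver 2→0: 0={lead,b=3,log=-}
step 4 timeout(0): 0={cand,b=6,log=-}
step 5 deliver 0→2: 2={foll,b=6,log=-}
step 6 deliver 2→0: 0={lead,b=6,log=-}
step 7 deliver 0→1: 1={foll,b=3,log=-}
step 8 deliver 1→0: —
step 9 deliver 0→1: 1={foll,b=6,log=-}
step 10 timeout(0): 0={cand,b=9,log=-}
step 11 deliver 1→2: —
step 12 deliver 2→0: —
step 13 crash(1): 1={✗foll,b=6,log=-}
step 14 propose(2,'q'): —
step 15 deliver 2→0: —
step 16 deliver 0→2: 2={foll,b=9,log=-}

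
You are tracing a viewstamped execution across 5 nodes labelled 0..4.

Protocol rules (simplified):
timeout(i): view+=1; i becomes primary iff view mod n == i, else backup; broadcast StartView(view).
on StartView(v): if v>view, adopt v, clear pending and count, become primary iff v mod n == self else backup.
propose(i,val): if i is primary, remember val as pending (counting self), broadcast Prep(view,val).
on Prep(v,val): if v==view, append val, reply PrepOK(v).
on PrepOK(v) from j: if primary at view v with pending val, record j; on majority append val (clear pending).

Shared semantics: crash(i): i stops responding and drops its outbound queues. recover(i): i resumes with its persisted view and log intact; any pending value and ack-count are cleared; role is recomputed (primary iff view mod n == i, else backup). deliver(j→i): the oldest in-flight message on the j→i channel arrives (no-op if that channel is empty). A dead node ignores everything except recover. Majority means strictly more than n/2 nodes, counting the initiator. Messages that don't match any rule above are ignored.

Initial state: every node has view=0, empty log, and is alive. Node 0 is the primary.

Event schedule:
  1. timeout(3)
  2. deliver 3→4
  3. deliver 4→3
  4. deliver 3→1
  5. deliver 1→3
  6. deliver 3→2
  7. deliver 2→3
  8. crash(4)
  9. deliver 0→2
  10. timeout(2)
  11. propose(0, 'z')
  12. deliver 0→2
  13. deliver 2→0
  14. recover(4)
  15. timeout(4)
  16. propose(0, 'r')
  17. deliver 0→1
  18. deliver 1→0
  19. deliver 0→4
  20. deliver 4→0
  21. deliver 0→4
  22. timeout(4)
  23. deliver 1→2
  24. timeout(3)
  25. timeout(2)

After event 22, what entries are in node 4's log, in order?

1. timeout(3):  <3:back v1 ->
2. deliver 3→4:  <4:back v1 ->
3. deliver 4→3:  nop
4. deliver 3→1:  <1:prim v1 ->
5. deliver 1→3:  nop
6. deliver 3→2:  <2:back v1 ->
7. deliver 2→3:  nop
8. crash(4):  <4:✗back v1 ->
9. deliver 0→2:  nop
10. timeout(2):  <2:prim v2 ->
11. propose(0,'z'):  nop
12. deliver 0→2:  nop
13. deliver 2→0:  <0:back v2 ->
14. recover(4):  <4:back v1 ->
15. timeout(4):  <4:back v2 ->
16. propose(0,'r'):  nop
17. deliver 0→1:  nop
18. deliver 1→0:  nop
19. deliver 0→4:  nop
20. deliver 4→0:  nop
21. deliver 0→4:  nop
22. timeout(4):  <4:back v3 ->

empty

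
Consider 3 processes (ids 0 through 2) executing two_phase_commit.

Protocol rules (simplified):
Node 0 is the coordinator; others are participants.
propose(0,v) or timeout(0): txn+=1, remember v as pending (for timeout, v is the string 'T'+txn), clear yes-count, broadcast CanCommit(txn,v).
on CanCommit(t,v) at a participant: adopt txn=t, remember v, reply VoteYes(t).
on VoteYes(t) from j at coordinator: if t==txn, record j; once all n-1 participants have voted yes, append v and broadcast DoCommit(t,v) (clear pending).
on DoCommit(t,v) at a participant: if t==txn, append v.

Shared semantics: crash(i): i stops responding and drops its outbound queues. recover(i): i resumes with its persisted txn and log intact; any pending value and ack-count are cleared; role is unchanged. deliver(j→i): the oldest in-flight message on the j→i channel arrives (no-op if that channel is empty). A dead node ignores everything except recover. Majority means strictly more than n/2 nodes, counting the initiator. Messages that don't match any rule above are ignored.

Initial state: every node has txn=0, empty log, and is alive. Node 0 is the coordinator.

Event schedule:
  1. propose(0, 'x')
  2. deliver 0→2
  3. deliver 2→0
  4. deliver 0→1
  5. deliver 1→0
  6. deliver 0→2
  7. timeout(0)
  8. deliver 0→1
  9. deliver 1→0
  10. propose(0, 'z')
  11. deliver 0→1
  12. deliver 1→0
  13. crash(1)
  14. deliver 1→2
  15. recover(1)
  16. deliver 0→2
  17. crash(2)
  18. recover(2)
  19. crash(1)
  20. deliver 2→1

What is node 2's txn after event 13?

[1] propose(0,'x') → N0(coor t1 [-])
[2] deliver 0→2 → N2(part t1 [-])
[3] deliver 2→0 → ∅
[4] deliver 0→1 → N1(part t1 [-])
[5] deliver 1→0 → N0(coor t1 [x])
[6] deliver 0→2 → N2(part t1 [x])
[7] timeout(0) → N0(coor t2 [x])
[8] deliver 0→1 → N1(part t1 [x])
[9] deliver 1→0 → ∅
[10] propose(0,'z') → N0(coor t3 [x])
[11] deliver 0→1 → N1(part t2 [x])
[12] deliver 1→0 → ∅
[13] crash(1) → N1(✗part t2 [x])

1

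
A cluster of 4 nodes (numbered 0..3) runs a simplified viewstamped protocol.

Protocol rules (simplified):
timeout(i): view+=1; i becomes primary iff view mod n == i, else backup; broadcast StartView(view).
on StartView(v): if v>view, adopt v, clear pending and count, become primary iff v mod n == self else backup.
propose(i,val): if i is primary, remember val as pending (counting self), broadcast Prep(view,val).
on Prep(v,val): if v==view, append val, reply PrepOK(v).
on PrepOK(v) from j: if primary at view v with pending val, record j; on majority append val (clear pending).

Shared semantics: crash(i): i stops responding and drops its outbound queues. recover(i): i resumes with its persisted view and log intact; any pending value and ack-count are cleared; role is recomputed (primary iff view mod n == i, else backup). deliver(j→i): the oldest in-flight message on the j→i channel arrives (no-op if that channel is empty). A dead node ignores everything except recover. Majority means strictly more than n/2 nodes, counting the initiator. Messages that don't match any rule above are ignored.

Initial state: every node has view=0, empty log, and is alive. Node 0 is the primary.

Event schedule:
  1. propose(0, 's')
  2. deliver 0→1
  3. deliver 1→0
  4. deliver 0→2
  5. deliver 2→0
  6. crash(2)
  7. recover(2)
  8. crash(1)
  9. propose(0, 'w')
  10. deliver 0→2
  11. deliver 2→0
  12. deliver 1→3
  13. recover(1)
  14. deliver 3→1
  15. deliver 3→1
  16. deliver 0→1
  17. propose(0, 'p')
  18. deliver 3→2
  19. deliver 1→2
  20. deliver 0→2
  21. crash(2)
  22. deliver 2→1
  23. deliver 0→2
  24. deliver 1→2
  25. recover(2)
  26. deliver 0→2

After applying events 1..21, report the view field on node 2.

1. propose(0,'s'):  nop
2. deliver 0→1:  <1:back v0 s>
3. deliver 1→0:  nop
4. deliver 0→2:  <2:back v0 s>
5. deliver 2→0:  <0:prim v0 s>
6. crash(2):  <2:✗back v0 s>
7. recover(2):  <2:back v0 s>
8. crash(1):  <1:✗back v0 s>
9. propose(0,'w'):  nop
10. deliver 0→2:  <2:back v0 s,w>
11. deliver 2→0:  nop
12. deliver 1→3:  nop
13. recover(1):  <1:back v0 s>
14. deliver 3→1:  nop
15. deliver 3→1:  nop
16. deliver 0→1:  <1:back v0 s,w>
17. propose(0,'p'):  nop
18. deliver 3→2:  nop
19. deliver 1→2:  nop
20. deliver 0→2:  <2:back v0 s,w,p>
21. crash(2):  <2:✗back v0 s,w,p>

0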